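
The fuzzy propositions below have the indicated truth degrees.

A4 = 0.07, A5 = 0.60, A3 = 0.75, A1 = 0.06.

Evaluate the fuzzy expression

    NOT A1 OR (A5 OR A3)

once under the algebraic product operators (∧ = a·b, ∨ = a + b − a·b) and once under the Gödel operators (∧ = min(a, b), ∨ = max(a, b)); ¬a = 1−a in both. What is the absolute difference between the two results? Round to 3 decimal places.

Under algebraic product:
  NOT A1 = 1 − 0.0600 = 0.9400
  A5 OR A3 = a + b − a·b on (0.6000, 0.7500) = 0.9000
  NOT A1 OR (A5 OR A3) = a + b − a·b on (0.9400, 0.9000) = 0.9940
  → value = 0.9940
Under Gödel:
  NOT A1 = 1 − 0.06 = 0.94
  A5 OR A3 = max(a, b) on (0.60, 0.75) = 0.75
  NOT A1 OR (A5 OR A3) = max(a, b) on (0.94, 0.75) = 0.94
  → value = 0.9400
|0.9940 − 0.9400| = 0.054

0.054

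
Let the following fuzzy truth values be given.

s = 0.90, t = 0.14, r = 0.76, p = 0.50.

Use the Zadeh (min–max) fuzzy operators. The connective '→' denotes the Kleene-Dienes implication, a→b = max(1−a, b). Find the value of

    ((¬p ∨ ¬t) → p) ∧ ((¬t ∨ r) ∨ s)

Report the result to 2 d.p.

¬p = 1 − 0.50 = 0.50
¬t = 1 − 0.14 = 0.86
¬p ∨ ¬t = max(a, b) on (0.50, 0.86) = 0.86
(¬p ∨ ¬t) → p  [Kleene-Dienes: max(1−a, b)] with a=0.86, b=0.50 → 0.50
¬t = 1 − 0.14 = 0.86
¬t ∨ r = max(a, b) on (0.86, 0.76) = 0.86
(¬t ∨ r) ∨ s = max(a, b) on (0.86, 0.90) = 0.90
((¬p ∨ ¬t) → p) ∧ ((¬t ∨ r) ∨ s) = min(a, b) on (0.50, 0.90) = 0.50

0.50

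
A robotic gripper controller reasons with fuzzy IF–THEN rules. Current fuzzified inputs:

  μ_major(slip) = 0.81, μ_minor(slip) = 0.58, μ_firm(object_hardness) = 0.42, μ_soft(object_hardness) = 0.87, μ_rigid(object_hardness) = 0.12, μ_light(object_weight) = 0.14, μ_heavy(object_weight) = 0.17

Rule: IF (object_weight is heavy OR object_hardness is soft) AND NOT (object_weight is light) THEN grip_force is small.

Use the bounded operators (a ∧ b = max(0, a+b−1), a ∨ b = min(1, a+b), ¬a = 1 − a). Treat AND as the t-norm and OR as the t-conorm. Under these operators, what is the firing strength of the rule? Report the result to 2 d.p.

0.86

firing strength: (heavy=0.17 OR soft=0.87) = 1.00; AND[max(0, a+b−1)] with ¬light=1−0.14=0.86 → w = 0.86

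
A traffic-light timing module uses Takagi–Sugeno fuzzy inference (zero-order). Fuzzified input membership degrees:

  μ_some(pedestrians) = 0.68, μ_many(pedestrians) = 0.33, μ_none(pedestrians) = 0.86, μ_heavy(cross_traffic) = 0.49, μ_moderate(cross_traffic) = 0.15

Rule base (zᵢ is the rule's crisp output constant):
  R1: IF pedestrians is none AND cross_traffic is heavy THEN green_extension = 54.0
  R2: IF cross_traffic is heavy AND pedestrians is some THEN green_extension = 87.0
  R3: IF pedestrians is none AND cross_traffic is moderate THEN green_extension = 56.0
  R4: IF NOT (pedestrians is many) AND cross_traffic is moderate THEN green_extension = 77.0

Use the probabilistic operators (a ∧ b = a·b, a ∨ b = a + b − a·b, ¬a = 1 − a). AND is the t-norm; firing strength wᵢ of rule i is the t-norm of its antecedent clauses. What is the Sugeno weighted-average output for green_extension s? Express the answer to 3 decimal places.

67.784

R1 (z=54.0): none=0.86, heavy=0.49; AND[a·b] → w = 0.4214
R2 (z=87.0): heavy=0.49, some=0.68; AND[a·b] → w = 0.3332
R3 (z=56.0): none=0.86, moderate=0.15; AND[a·b] → w = 0.1290
R4 (z=77.0): ¬many=1−0.33=0.67, moderate=0.15; AND[a·b] → w = 0.1005
Weighted average = (0.4214·54.0 + 0.3332·87.0 + 0.1290·56.0 + 0.1005·77.0) / (0.4214 + 0.3332 + 0.1290 + 0.1005)
  = 66.7065 / 0.9841 = 67.784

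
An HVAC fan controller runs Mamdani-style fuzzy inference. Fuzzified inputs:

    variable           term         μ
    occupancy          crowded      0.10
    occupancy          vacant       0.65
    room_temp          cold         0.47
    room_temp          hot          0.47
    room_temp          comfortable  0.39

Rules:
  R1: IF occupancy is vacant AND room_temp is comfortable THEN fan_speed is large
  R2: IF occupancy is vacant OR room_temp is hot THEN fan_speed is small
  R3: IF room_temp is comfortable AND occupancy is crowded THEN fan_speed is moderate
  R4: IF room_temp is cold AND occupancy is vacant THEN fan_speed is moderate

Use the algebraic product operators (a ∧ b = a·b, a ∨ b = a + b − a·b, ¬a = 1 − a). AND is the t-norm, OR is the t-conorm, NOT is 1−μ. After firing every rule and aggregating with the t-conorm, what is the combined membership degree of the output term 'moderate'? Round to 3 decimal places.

R1: vacant=0.65, comfortable=0.39; AND[a·b] → w = 0.2535
R2: vacant=0.65, hot=0.47; OR[a + b − a·b] → w = 0.8145
R3: comfortable=0.39, crowded=0.10; AND[a·b] → w = 0.0390
R4: cold=0.47, vacant=0.65; AND[a·b] → w = 0.3055
Rules with consequent 'moderate': {R3, R4} → strengths 0.0390, 0.3055
Aggregate via t-conorm [a + b − a·b]: 0.3326

0.333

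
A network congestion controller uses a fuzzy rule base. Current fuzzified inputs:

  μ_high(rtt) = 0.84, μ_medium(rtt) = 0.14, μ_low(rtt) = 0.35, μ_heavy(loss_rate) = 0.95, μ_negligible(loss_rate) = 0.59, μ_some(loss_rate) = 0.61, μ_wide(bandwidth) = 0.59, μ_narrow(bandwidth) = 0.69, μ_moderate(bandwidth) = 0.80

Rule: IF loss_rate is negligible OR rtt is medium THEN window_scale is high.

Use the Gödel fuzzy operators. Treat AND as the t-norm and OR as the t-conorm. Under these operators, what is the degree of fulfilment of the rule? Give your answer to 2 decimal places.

firing strength: negligible=0.59, medium=0.14; OR[max(a, b)] → w = 0.59

0.59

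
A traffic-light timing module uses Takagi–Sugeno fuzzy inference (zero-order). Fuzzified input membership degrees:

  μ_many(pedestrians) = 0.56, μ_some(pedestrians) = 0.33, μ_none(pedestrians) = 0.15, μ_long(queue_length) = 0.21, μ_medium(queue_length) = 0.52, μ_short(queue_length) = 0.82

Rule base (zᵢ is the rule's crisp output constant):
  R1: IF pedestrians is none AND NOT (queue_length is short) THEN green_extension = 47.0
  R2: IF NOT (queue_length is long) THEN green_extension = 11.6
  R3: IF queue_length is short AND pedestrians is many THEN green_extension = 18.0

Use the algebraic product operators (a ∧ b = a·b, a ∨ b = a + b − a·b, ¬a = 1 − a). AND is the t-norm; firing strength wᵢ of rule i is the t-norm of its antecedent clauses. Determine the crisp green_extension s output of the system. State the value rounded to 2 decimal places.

14.65

R1 (z=47.0): none=0.15, ¬short=1−0.82=0.18; AND[a·b] → w = 0.0270
R2 (z=11.6): ¬long=1−0.21=0.79 → w = 0.7900
R3 (z=18.0): short=0.82, many=0.56; AND[a·b] → w = 0.4592
Weighted average = (0.0270·47.0 + 0.7900·11.6 + 0.4592·18.0) / (0.0270 + 0.7900 + 0.4592)
  = 18.6986 / 1.2762 = 14.65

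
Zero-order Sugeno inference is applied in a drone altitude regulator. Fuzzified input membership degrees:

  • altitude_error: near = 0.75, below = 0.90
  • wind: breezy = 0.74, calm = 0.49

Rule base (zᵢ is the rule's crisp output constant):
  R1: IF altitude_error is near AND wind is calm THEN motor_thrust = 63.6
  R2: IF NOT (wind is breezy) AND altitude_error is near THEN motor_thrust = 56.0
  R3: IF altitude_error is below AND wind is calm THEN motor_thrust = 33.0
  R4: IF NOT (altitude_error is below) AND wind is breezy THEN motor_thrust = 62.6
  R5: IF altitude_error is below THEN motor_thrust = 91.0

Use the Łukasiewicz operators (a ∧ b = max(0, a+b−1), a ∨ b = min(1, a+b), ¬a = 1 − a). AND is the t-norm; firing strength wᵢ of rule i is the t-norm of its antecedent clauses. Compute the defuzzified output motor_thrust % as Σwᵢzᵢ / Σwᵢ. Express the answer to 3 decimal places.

R1 (z=63.6): near=0.75, calm=0.49; AND[max(0, a+b−1)] → w = 0.24
R2 (z=56.0): ¬breezy=1−0.74=0.26, near=0.75; AND[max(0, a+b−1)] → w = 0.01
R3 (z=33.0): below=0.90, calm=0.49; AND[max(0, a+b−1)] → w = 0.39
R4 (z=62.6): ¬below=1−0.90=0.10, breezy=0.74; AND[max(0, a+b−1)] → w = 0.00
R5 (z=91.0): below=0.90 → w = 0.90
Weighted average = (0.24·63.6 + 0.01·56.0 + 0.39·33.0 + 0.00·62.6 + 0.90·91.0) / (0.24 + 0.01 + 0.39 + 0.00 + 0.90)
  = 110.5940 / 1.5400 = 71.814

71.814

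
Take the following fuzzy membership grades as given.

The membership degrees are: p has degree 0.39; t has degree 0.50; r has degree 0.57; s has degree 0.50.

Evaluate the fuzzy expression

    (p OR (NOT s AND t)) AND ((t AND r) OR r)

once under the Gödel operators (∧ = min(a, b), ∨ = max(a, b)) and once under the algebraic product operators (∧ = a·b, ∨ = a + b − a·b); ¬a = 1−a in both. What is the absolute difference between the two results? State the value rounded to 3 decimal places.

0.124

Under Gödel:
  NOT s = 1 − 0.50 = 0.50
  NOT s AND t = min(a, b) on (0.50, 0.50) = 0.50
  p OR (NOT s AND t) = max(a, b) on (0.39, 0.50) = 0.50
  t AND r = min(a, b) on (0.50, 0.57) = 0.50
  (t AND r) OR r = max(a, b) on (0.50, 0.57) = 0.57
  (p OR (NOT s AND t)) AND ((t AND r) OR r) = min(a, b) on (0.50, 0.57) = 0.50
  → value = 0.5000
Under algebraic product:
  NOT s = 1 − 0.5000 = 0.5000
  NOT s AND t = a·b on (0.5000, 0.5000) = 0.2500
  p OR (NOT s AND t) = a + b − a·b on (0.3900, 0.2500) = 0.5425
  t AND r = a·b on (0.5000, 0.5700) = 0.2850
  (t AND r) OR r = a + b − a·b on (0.2850, 0.5700) = 0.6925
  (p OR (NOT s AND t)) AND ((t AND r) OR r) = a·b on (0.5425, 0.6925) = 0.3757
  → value = 0.3757
|0.5000 − 0.3757| = 0.124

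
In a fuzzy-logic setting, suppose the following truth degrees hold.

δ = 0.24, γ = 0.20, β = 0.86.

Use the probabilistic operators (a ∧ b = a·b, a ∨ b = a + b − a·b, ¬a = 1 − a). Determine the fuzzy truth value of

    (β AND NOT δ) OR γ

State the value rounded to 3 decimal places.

0.723

NOT δ = 1 − 0.2400 = 0.7600
β AND NOT δ = a·b on (0.8600, 0.7600) = 0.6536
(β AND NOT δ) OR γ = a + b − a·b on (0.6536, 0.2000) = 0.7229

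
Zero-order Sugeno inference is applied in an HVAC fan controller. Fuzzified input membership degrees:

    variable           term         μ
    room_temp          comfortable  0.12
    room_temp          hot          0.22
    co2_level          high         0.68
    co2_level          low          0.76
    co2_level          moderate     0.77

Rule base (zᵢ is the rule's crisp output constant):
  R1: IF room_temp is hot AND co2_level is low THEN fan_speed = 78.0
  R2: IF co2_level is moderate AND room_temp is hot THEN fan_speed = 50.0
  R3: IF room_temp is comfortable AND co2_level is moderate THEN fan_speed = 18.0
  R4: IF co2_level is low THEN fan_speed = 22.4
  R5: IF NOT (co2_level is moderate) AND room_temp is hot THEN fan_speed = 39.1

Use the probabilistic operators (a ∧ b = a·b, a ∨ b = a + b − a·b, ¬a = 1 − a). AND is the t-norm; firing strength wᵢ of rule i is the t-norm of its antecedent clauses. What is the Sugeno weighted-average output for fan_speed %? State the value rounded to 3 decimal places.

R1 (z=78.0): hot=0.22, low=0.76; AND[a·b] → w = 0.1672
R2 (z=50.0): moderate=0.77, hot=0.22; AND[a·b] → w = 0.1694
R3 (z=18.0): comfortable=0.12, moderate=0.77; AND[a·b] → w = 0.0924
R4 (z=22.4): low=0.76 → w = 0.7600
R5 (z=39.1): ¬moderate=1−0.77=0.23, hot=0.22; AND[a·b] → w = 0.0506
Weighted average = (0.1672·78.0 + 0.1694·50.0 + 0.0924·18.0 + 0.7600·22.4 + 0.0506·39.1) / (0.1672 + 0.1694 + 0.0924 + 0.7600 + 0.0506)
  = 42.1773 / 1.2396 = 34.025

34.025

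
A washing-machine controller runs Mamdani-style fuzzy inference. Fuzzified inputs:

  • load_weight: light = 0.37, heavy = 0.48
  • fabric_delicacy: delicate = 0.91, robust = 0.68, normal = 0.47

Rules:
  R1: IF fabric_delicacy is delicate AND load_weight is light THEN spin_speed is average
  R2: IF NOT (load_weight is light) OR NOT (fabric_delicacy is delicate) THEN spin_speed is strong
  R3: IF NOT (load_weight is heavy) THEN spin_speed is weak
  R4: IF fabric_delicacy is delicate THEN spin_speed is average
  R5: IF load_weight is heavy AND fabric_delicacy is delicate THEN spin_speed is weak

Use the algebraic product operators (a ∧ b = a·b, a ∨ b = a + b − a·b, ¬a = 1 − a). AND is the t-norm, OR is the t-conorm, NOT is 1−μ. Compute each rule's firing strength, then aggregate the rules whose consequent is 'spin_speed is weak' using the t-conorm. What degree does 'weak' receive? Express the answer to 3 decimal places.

R1: delicate=0.91, light=0.37; AND[a·b] → w = 0.3367
R2: ¬light=1−0.37=0.63, ¬delicate=1−0.91=0.09; OR[a + b − a·b] → w = 0.6633
R3: ¬heavy=1−0.48=0.52 → w = 0.5200
R4: delicate=0.91 → w = 0.9100
R5: heavy=0.48, delicate=0.91; AND[a·b] → w = 0.4368
Rules with consequent 'weak': {R3, R5} → strengths 0.5200, 0.4368
Aggregate via t-conorm [a + b − a·b]: 0.7297

0.730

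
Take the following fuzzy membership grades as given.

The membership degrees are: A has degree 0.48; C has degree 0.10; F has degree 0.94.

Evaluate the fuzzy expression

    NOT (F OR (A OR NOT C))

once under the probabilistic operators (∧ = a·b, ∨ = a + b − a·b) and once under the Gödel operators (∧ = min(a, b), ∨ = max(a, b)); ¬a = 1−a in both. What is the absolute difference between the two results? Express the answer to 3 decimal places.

Under probabilistic:
  NOT C = 1 − 0.1000 = 0.9000
  A OR NOT C = a + b − a·b on (0.4800, 0.9000) = 0.9480
  F OR (A OR NOT C) = a + b − a·b on (0.9400, 0.9480) = 0.9969
  NOT (F OR (A OR NOT C)) = 1 − 0.9969 = 0.0031
  → value = 0.0031
Under Gödel:
  NOT C = 1 − 0.10 = 0.90
  A OR NOT C = max(a, b) on (0.48, 0.90) = 0.90
  F OR (A OR NOT C) = max(a, b) on (0.94, 0.90) = 0.94
  NOT (F OR (A OR NOT C)) = 1 − 0.94 = 0.06
  → value = 0.0600
|0.0031 − 0.0600| = 0.057

0.057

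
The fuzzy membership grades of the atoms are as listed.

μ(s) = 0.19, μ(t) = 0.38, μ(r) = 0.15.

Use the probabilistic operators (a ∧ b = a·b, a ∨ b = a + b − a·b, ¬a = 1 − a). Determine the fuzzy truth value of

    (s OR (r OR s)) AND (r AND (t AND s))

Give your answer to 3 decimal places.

0.005

r OR s = a + b − a·b on (0.1500, 0.1900) = 0.3115
s OR (r OR s) = a + b − a·b on (0.1900, 0.3115) = 0.4423
t AND s = a·b on (0.3800, 0.1900) = 0.0722
r AND (t AND s) = a·b on (0.1500, 0.0722) = 0.0108
(s OR (r OR s)) AND (r AND (t AND s)) = a·b on (0.4423, 0.0108) = 0.0048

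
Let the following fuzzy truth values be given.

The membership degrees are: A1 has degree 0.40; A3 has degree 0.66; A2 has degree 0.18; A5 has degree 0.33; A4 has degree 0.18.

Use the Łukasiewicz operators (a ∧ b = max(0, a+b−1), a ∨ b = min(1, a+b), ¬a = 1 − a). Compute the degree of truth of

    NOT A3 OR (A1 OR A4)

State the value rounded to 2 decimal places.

NOT A3 = 1 − 0.66 = 0.34
A1 OR A4 = min(1, a+b) on (0.40, 0.18) = 0.58
NOT A3 OR (A1 OR A4) = min(1, a+b) on (0.34, 0.58) = 0.92

0.92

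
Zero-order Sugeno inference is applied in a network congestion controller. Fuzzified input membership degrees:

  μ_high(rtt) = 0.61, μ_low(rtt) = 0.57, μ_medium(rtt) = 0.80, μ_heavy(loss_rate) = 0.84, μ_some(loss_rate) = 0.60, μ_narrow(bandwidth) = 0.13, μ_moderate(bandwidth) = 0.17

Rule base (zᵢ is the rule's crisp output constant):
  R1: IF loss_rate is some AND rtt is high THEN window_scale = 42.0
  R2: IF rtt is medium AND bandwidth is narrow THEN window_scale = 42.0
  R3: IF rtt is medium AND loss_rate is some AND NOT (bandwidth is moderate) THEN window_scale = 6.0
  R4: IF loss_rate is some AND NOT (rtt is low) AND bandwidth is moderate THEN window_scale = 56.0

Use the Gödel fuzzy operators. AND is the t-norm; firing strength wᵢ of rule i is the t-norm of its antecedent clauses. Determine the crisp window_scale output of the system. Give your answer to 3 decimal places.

R1 (z=42.0): some=0.60, high=0.61; AND[min(a, b)] → w = 0.60
R2 (z=42.0): medium=0.80, narrow=0.13; AND[min(a, b)] → w = 0.13
R3 (z=6.0): medium=0.80, some=0.60, ¬moderate=1−0.17=0.83; AND[min(a, b)] → w = 0.60
R4 (z=56.0): some=0.60, ¬low=1−0.57=0.43, moderate=0.17; AND[min(a, b)] → w = 0.17
Weighted average = (0.60·42.0 + 0.13·42.0 + 0.60·6.0 + 0.17·56.0) / (0.60 + 0.13 + 0.60 + 0.17)
  = 43.7800 / 1.5000 = 29.187

29.187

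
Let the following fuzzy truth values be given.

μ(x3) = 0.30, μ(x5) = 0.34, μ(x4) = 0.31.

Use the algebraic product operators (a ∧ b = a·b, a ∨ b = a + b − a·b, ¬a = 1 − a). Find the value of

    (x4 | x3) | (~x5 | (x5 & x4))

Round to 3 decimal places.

0.853

x4 | x3 = a + b − a·b on (0.3100, 0.3000) = 0.5170
~x5 = 1 − 0.3400 = 0.6600
x5 & x4 = a·b on (0.3400, 0.3100) = 0.1054
~x5 | (x5 & x4) = a + b − a·b on (0.6600, 0.1054) = 0.6958
(x4 | x3) | (~x5 | (x5 & x4)) = a + b − a·b on (0.5170, 0.6958) = 0.8531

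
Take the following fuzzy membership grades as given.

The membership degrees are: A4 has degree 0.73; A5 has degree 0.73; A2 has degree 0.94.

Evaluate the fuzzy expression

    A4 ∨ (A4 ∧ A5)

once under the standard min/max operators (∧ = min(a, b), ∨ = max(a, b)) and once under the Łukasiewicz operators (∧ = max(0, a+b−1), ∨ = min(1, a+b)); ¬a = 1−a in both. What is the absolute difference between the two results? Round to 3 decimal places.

0.270

Under standard min/max:
  A4 ∧ A5 = min(a, b) on (0.73, 0.73) = 0.73
  A4 ∨ (A4 ∧ A5) = max(a, b) on (0.73, 0.73) = 0.73
  → value = 0.7300
Under Łukasiewicz:
  A4 ∧ A5 = max(0, a+b−1) on (0.73, 0.73) = 0.46
  A4 ∨ (A4 ∧ A5) = min(1, a+b) on (0.73, 0.46) = 1.00
  → value = 1.0000
|0.7300 − 1.0000| = 0.270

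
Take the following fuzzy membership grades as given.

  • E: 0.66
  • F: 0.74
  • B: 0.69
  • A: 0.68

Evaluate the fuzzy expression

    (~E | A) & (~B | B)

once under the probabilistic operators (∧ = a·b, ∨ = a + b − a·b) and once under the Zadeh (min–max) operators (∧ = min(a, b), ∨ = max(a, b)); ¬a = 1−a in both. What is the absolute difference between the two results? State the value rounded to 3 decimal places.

Under probabilistic:
  ~E = 1 − 0.6600 = 0.3400
  ~E | A = a + b − a·b on (0.3400, 0.6800) = 0.7888
  ~B = 1 − 0.6900 = 0.3100
  ~B | B = a + b − a·b on (0.3100, 0.6900) = 0.7861
  (~E | A) & (~B | B) = a·b on (0.7888, 0.7861) = 0.6201
  → value = 0.6201
Under Zadeh (min–max):
  ~E = 1 − 0.66 = 0.34
  ~E | A = max(a, b) on (0.34, 0.68) = 0.68
  ~B = 1 − 0.69 = 0.31
  ~B | B = max(a, b) on (0.31, 0.69) = 0.69
  (~E | A) & (~B | B) = min(a, b) on (0.68, 0.69) = 0.68
  → value = 0.6800
|0.6201 − 0.6800| = 0.060

0.060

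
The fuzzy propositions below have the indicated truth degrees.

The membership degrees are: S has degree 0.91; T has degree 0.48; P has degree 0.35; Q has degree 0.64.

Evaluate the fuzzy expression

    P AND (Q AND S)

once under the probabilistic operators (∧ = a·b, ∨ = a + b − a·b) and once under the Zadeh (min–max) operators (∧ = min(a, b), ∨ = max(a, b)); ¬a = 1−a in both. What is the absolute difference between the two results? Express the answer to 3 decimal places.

0.146

Under probabilistic:
  Q AND S = a·b on (0.6400, 0.9100) = 0.5824
  P AND (Q AND S) = a·b on (0.3500, 0.5824) = 0.2038
  → value = 0.2038
Under Zadeh (min–max):
  Q AND S = min(a, b) on (0.64, 0.91) = 0.64
  P AND (Q AND S) = min(a, b) on (0.35, 0.64) = 0.35
  → value = 0.3500
|0.2038 − 0.3500| = 0.146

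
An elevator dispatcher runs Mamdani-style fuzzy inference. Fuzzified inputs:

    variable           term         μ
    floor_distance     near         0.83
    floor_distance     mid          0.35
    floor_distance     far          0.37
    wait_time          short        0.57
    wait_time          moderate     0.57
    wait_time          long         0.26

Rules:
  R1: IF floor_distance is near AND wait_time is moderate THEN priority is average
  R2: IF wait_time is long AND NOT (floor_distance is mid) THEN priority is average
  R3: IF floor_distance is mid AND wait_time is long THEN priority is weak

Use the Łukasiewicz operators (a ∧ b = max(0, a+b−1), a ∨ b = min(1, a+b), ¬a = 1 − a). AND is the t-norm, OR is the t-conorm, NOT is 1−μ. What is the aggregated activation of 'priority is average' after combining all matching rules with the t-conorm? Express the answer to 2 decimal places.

R1: near=0.83, moderate=0.57; AND[max(0, a+b−1)] → w = 0.40
R2: long=0.26, ¬mid=1−0.35=0.65; AND[max(0, a+b−1)] → w = 0.00
R3: mid=0.35, long=0.26; AND[max(0, a+b−1)] → w = 0.00
Rules with consequent 'average': {R1, R2} → strengths 0.40, 0.00
Aggregate via t-conorm [min(1, a+b)]: 0.40

0.40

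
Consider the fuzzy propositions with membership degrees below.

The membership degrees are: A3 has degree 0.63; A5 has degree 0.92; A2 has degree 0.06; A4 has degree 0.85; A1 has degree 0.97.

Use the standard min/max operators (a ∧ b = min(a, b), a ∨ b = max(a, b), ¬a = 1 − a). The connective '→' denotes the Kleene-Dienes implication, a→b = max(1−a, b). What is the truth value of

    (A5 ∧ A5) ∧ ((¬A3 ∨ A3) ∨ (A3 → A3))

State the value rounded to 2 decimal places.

0.63

A5 ∧ A5 = min(a, b) on (0.92, 0.92) = 0.92
¬A3 = 1 − 0.63 = 0.37
¬A3 ∨ A3 = max(a, b) on (0.37, 0.63) = 0.63
A3 → A3  [Kleene-Dienes: max(1−a, b)] with a=0.63, b=0.63 → 0.63
(¬A3 ∨ A3) ∨ (A3 → A3) = max(a, b) on (0.63, 0.63) = 0.63
(A5 ∧ A5) ∧ ((¬A3 ∨ A3) ∨ (A3 → A3)) = min(a, b) on (0.92, 0.63) = 0.63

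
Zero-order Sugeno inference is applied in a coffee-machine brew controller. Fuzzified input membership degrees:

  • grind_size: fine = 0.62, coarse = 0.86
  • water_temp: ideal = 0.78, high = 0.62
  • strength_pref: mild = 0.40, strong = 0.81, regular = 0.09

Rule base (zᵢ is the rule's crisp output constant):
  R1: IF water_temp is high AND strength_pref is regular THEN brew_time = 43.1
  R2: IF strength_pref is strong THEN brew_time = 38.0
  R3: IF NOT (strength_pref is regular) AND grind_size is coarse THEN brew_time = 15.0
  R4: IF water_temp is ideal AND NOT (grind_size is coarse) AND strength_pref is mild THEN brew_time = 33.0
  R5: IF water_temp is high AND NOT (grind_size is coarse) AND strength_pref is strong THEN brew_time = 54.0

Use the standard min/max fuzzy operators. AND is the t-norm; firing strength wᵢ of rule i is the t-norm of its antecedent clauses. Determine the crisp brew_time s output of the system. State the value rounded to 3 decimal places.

29.284

R1 (z=43.1): high=0.62, regular=0.09; AND[min(a, b)] → w = 0.09
R2 (z=38.0): strong=0.81 → w = 0.81
R3 (z=15.0): ¬regular=1−0.09=0.91, coarse=0.86; AND[min(a, b)] → w = 0.86
R4 (z=33.0): ideal=0.78, ¬coarse=1−0.86=0.14, mild=0.40; AND[min(a, b)] → w = 0.14
R5 (z=54.0): high=0.62, ¬coarse=1−0.86=0.14, strong=0.81; AND[min(a, b)] → w = 0.14
Weighted average = (0.09·43.1 + 0.81·38.0 + 0.86·15.0 + 0.14·33.0 + 0.14·54.0) / (0.09 + 0.81 + 0.86 + 0.14 + 0.14)
  = 59.7390 / 2.0400 = 29.284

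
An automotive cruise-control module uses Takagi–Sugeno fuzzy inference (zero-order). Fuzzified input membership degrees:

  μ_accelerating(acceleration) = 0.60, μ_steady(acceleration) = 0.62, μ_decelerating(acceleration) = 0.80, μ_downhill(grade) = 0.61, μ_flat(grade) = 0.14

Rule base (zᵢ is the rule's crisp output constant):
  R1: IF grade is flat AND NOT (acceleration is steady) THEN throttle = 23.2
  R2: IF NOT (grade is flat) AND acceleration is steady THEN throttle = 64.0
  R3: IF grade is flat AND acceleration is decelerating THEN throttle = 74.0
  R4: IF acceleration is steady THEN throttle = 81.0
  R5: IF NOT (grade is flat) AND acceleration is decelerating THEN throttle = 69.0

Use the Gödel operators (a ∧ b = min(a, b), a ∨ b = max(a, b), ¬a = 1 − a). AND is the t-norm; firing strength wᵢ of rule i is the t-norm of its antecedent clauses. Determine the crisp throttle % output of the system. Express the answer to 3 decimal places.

68.409

R1 (z=23.2): flat=0.14, ¬steady=1−0.62=0.38; AND[min(a, b)] → w = 0.14
R2 (z=64.0): ¬flat=1−0.14=0.86, steady=0.62; AND[min(a, b)] → w = 0.62
R3 (z=74.0): flat=0.14, decelerating=0.80; AND[min(a, b)] → w = 0.14
R4 (z=81.0): steady=0.62 → w = 0.62
R5 (z=69.0): ¬flat=1−0.14=0.86, decelerating=0.80; AND[min(a, b)] → w = 0.80
Weighted average = (0.14·23.2 + 0.62·64.0 + 0.14·74.0 + 0.62·81.0 + 0.80·69.0) / (0.14 + 0.62 + 0.14 + 0.62 + 0.80)
  = 158.7080 / 2.3200 = 68.409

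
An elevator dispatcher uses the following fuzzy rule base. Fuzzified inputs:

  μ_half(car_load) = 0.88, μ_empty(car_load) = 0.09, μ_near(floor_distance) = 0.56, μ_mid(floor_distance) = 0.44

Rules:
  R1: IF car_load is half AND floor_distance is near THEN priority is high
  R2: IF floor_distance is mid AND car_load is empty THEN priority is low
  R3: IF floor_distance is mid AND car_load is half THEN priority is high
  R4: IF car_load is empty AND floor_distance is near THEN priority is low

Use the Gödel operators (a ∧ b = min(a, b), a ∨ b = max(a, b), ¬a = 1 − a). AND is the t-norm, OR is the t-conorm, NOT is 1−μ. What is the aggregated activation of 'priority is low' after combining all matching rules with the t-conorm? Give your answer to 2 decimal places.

R1: half=0.88, near=0.56; AND[min(a, b)] → w = 0.56
R2: mid=0.44, empty=0.09; AND[min(a, b)] → w = 0.09
R3: mid=0.44, half=0.88; AND[min(a, b)] → w = 0.44
R4: empty=0.09, near=0.56; AND[min(a, b)] → w = 0.09
Rules with consequent 'low': {R2, R4} → strengths 0.09, 0.09
Aggregate via t-conorm [max(a, b)]: 0.09

0.09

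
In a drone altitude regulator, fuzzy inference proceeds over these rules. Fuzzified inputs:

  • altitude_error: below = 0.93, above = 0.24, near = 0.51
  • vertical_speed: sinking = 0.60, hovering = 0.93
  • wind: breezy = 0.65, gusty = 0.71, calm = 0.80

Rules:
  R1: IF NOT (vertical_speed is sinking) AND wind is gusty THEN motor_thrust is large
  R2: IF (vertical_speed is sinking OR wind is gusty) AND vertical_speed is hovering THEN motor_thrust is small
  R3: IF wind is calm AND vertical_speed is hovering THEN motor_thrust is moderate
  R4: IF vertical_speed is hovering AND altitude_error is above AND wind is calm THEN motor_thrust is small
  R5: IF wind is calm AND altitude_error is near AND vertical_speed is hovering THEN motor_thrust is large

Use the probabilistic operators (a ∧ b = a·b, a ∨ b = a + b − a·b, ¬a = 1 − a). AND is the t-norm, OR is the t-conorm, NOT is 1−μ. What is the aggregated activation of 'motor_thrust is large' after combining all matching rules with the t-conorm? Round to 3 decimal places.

R1: ¬sinking=1−0.60=0.40, gusty=0.71; AND[a·b] → w = 0.2840
R2: (sinking=0.60 OR gusty=0.71) = 0.8840; AND[a·b] with hovering=0.93 → w = 0.8221
R3: calm=0.80, hovering=0.93; AND[a·b] → w = 0.7440
R4: hovering=0.93, above=0.24, calm=0.80; AND[a·b] → w = 0.1786
R5: calm=0.80, near=0.51, hovering=0.93; AND[a·b] → w = 0.3794
Rules with consequent 'large': {R1, R5} → strengths 0.2840, 0.3794
Aggregate via t-conorm [a + b − a·b]: 0.5557

0.556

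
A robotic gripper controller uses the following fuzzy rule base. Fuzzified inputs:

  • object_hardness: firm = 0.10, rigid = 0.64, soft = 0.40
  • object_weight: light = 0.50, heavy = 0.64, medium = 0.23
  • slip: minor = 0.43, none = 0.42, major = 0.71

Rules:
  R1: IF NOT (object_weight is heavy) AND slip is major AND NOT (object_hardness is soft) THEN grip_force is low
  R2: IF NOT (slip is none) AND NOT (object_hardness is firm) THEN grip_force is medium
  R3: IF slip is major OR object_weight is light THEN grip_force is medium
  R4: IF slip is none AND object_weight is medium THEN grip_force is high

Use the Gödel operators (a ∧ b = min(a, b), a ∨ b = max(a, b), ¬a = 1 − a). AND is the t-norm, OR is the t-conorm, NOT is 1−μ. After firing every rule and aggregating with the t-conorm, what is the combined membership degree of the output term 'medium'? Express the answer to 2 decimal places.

R1: ¬heavy=1−0.64=0.36, major=0.71, ¬soft=1−0.40=0.60; AND[min(a, b)] → w = 0.36
R2: ¬none=1−0.42=0.58, ¬firm=1−0.10=0.90; AND[min(a, b)] → w = 0.58
R3: major=0.71, light=0.50; OR[max(a, b)] → w = 0.71
R4: none=0.42, medium=0.23; AND[min(a, b)] → w = 0.23
Rules with consequent 'medium': {R2, R3} → strengths 0.58, 0.71
Aggregate via t-conorm [max(a, b)]: 0.71

0.71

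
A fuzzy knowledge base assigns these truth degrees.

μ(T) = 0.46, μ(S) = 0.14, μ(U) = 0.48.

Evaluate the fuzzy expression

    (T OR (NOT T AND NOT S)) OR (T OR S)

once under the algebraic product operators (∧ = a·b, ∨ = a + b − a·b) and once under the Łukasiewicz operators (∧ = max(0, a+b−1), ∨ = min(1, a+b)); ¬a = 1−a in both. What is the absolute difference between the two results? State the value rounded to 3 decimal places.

0.134

Under algebraic product:
  NOT T = 1 − 0.4600 = 0.5400
  NOT S = 1 − 0.1400 = 0.8600
  NOT T AND NOT S = a·b on (0.5400, 0.8600) = 0.4644
  T OR (NOT T AND NOT S) = a + b − a·b on (0.4600, 0.4644) = 0.7108
  T OR S = a + b − a·b on (0.4600, 0.1400) = 0.5356
  (T OR (NOT T AND NOT S)) OR (T OR S) = a + b − a·b on (0.7108, 0.5356) = 0.8657
  → value = 0.8657
Under Łukasiewicz:
  NOT T = 1 − 0.46 = 0.54
  NOT S = 1 − 0.14 = 0.86
  NOT T AND NOT S = max(0, a+b−1) on (0.54, 0.86) = 0.40
  T OR (NOT T AND NOT S) = min(1, a+b) on (0.46, 0.40) = 0.86
  T OR S = min(1, a+b) on (0.46, 0.14) = 0.60
  (T OR (NOT T AND NOT S)) OR (T OR S) = min(1, a+b) on (0.86, 0.60) = 1.00
  → value = 1.0000
|0.8657 − 1.0000| = 0.134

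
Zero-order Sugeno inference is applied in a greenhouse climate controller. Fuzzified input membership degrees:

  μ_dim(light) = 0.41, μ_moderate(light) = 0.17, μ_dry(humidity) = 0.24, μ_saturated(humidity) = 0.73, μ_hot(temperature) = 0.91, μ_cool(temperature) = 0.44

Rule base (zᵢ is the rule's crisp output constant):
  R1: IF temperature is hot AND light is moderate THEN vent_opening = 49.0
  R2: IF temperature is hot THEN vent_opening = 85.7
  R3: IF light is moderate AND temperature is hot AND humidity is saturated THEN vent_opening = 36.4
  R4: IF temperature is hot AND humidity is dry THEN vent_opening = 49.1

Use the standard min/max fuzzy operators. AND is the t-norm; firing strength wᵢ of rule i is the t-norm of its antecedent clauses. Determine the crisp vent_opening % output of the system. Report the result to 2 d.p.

R1 (z=49.0): hot=0.91, moderate=0.17; AND[min(a, b)] → w = 0.17
R2 (z=85.7): hot=0.91 → w = 0.91
R3 (z=36.4): moderate=0.17, hot=0.91, saturated=0.73; AND[min(a, b)] → w = 0.17
R4 (z=49.1): hot=0.91, dry=0.24; AND[min(a, b)] → w = 0.24
Weighted average = (0.17·49.0 + 0.91·85.7 + 0.17·36.4 + 0.24·49.1) / (0.17 + 0.91 + 0.17 + 0.24)
  = 104.2890 / 1.4900 = 69.99

69.99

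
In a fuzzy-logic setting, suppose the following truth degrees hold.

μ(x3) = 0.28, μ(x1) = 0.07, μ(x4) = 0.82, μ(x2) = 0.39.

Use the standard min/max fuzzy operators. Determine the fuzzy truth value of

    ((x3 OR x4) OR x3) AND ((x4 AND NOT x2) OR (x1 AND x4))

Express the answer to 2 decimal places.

x3 OR x4 = max(a, b) on (0.28, 0.82) = 0.82
(x3 OR x4) OR x3 = max(a, b) on (0.82, 0.28) = 0.82
NOT x2 = 1 − 0.39 = 0.61
x4 AND NOT x2 = min(a, b) on (0.82, 0.61) = 0.61
x1 AND x4 = min(a, b) on (0.07, 0.82) = 0.07
(x4 AND NOT x2) OR (x1 AND x4) = max(a, b) on (0.61, 0.07) = 0.61
((x3 OR x4) OR x3) AND ((x4 AND NOT x2) OR (x1 AND x4)) = min(a, b) on (0.82, 0.61) = 0.61

0.61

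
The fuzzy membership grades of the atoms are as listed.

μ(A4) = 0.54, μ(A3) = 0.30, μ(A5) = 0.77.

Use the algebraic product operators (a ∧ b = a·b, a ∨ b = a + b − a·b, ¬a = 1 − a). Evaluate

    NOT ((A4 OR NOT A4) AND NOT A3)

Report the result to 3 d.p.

NOT A4 = 1 − 0.5400 = 0.4600
A4 OR NOT A4 = a + b − a·b on (0.5400, 0.4600) = 0.7516
NOT A3 = 1 − 0.3000 = 0.7000
(A4 OR NOT A4) AND NOT A3 = a·b on (0.7516, 0.7000) = 0.5261
NOT ((A4 OR NOT A4) AND NOT A3) = 1 − 0.5261 = 0.4739

0.474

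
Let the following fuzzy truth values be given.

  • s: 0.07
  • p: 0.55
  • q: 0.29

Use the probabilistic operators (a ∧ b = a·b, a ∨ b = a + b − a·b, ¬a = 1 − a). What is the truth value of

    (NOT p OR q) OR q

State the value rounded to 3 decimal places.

NOT p = 1 − 0.5500 = 0.4500
NOT p OR q = a + b − a·b on (0.4500, 0.2900) = 0.6095
(NOT p OR q) OR q = a + b − a·b on (0.6095, 0.2900) = 0.7227

0.723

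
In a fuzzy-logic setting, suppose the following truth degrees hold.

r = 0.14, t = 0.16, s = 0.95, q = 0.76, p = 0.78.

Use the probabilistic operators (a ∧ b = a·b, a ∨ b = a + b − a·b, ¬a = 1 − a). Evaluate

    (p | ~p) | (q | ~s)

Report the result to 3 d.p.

~p = 1 − 0.7800 = 0.2200
p | ~p = a + b − a·b on (0.7800, 0.2200) = 0.8284
~s = 1 − 0.9500 = 0.0500
q | ~s = a + b − a·b on (0.7600, 0.0500) = 0.7720
(p | ~p) | (q | ~s) = a + b − a·b on (0.8284, 0.7720) = 0.9609

0.961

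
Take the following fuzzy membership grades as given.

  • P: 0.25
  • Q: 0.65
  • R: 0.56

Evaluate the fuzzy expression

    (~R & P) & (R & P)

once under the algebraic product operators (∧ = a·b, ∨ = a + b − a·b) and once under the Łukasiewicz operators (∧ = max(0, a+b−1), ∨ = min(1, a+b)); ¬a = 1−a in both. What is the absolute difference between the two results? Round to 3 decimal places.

Under algebraic product:
  ~R = 1 − 0.5600 = 0.4400
  ~R & P = a·b on (0.4400, 0.2500) = 0.1100
  R & P = a·b on (0.5600, 0.2500) = 0.1400
  (~R & P) & (R & P) = a·b on (0.1100, 0.1400) = 0.0154
  → value = 0.0154
Under Łukasiewicz:
  ~R = 1 − 0.56 = 0.44
  ~R & P = max(0, a+b−1) on (0.44, 0.25) = 0.00
  R & P = max(0, a+b−1) on (0.56, 0.25) = 0.00
  (~R & P) & (R & P) = max(0, a+b−1) on (0.00, 0.00) = 0.00
  → value = 0.0000
|0.0154 − 0.0000| = 0.015

0.015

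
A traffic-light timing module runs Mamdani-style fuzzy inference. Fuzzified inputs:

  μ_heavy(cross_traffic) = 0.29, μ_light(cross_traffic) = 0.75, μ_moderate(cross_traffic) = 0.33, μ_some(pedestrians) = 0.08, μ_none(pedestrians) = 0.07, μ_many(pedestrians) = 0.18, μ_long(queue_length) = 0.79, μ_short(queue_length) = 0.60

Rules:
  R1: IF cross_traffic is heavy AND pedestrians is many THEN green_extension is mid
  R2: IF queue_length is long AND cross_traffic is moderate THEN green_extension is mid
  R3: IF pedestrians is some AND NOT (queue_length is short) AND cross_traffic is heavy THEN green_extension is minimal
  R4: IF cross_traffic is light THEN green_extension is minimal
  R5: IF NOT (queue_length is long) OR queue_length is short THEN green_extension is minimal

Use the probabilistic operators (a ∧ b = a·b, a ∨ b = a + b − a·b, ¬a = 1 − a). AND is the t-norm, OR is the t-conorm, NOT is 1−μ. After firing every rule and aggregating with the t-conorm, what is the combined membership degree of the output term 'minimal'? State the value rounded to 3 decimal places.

R1: heavy=0.29, many=0.18; AND[a·b] → w = 0.0522
R2: long=0.79, moderate=0.33; AND[a·b] → w = 0.2607
R3: some=0.08, ¬short=1−0.60=0.40, heavy=0.29; AND[a·b] → w = 0.0093
R4: light=0.75 → w = 0.7500
R5: ¬long=1−0.79=0.21, short=0.60; OR[a + b − a·b] → w = 0.6840
Rules with consequent 'minimal': {R3, R4, R5} → strengths 0.0093, 0.7500, 0.6840
Aggregate via t-conorm [a + b − a·b]: 0.9217

0.922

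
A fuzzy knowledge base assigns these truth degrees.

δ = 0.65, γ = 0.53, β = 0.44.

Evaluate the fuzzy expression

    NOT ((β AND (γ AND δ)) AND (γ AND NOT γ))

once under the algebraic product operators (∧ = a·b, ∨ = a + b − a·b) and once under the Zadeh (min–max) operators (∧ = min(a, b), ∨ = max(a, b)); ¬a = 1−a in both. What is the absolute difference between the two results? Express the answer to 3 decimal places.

0.402

Under algebraic product:
  γ AND δ = a·b on (0.5300, 0.6500) = 0.3445
  β AND (γ AND δ) = a·b on (0.4400, 0.3445) = 0.1516
  NOT γ = 1 − 0.5300 = 0.4700
  γ AND NOT γ = a·b on (0.5300, 0.4700) = 0.2491
  (β AND (γ AND δ)) AND (γ AND NOT γ) = a·b on (0.1516, 0.2491) = 0.0378
  NOT ((β AND (γ AND δ)) AND (γ AND NOT γ)) = 1 − 0.0378 = 0.9622
  → value = 0.9622
Under Zadeh (min–max):
  γ AND δ = min(a, b) on (0.53, 0.65) = 0.53
  β AND (γ AND δ) = min(a, b) on (0.44, 0.53) = 0.44
  NOT γ = 1 − 0.53 = 0.47
  γ AND NOT γ = min(a, b) on (0.53, 0.47) = 0.47
  (β AND (γ AND δ)) AND (γ AND NOT γ) = min(a, b) on (0.44, 0.47) = 0.44
  NOT ((β AND (γ AND δ)) AND (γ AND NOT γ)) = 1 − 0.44 = 0.56
  → value = 0.5600
|0.9622 − 0.5600| = 0.402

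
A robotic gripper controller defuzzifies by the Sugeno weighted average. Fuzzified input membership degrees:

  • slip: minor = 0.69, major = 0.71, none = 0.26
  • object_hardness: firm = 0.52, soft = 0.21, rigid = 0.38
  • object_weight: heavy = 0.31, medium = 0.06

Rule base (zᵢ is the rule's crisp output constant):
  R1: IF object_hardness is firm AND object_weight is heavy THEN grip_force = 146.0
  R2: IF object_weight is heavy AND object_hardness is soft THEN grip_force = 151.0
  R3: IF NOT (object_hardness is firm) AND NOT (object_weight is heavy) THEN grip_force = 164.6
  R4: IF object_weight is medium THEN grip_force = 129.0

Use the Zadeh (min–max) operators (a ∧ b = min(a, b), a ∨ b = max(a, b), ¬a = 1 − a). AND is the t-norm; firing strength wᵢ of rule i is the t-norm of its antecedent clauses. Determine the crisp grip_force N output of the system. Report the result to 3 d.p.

154.451

R1 (z=146.0): firm=0.52, heavy=0.31; AND[min(a, b)] → w = 0.31
R2 (z=151.0): heavy=0.31, soft=0.21; AND[min(a, b)] → w = 0.21
R3 (z=164.6): ¬firm=1−0.52=0.48, ¬heavy=1−0.31=0.69; AND[min(a, b)] → w = 0.48
R4 (z=129.0): medium=0.06 → w = 0.06
Weighted average = (0.31·146.0 + 0.21·151.0 + 0.48·164.6 + 0.06·129.0) / (0.31 + 0.21 + 0.48 + 0.06)
  = 163.7180 / 1.0600 = 154.451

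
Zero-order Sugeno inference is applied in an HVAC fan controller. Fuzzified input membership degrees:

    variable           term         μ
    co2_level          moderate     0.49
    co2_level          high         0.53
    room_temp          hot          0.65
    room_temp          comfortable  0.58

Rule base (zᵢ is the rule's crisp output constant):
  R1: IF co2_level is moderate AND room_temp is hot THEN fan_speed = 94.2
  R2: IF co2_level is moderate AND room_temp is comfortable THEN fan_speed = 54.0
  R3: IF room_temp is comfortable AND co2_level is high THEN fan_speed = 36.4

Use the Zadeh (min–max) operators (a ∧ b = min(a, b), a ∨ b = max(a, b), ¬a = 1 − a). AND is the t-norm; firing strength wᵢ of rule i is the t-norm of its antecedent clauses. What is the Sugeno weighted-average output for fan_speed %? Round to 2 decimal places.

60.87

R1 (z=94.2): moderate=0.49, hot=0.65; AND[min(a, b)] → w = 0.49
R2 (z=54.0): moderate=0.49, comfortable=0.58; AND[min(a, b)] → w = 0.49
R3 (z=36.4): comfortable=0.58, high=0.53; AND[min(a, b)] → w = 0.53
Weighted average = (0.49·94.2 + 0.49·54.0 + 0.53·36.4) / (0.49 + 0.49 + 0.53)
  = 91.9100 / 1.5100 = 60.87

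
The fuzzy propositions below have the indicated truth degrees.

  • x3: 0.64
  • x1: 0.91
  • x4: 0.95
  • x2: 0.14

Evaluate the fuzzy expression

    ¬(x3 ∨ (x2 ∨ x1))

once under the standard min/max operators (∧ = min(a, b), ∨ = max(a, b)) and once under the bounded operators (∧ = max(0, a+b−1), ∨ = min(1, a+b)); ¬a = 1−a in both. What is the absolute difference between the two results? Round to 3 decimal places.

Under standard min/max:
  x2 ∨ x1 = max(a, b) on (0.14, 0.91) = 0.91
  x3 ∨ (x2 ∨ x1) = max(a, b) on (0.64, 0.91) = 0.91
  ¬(x3 ∨ (x2 ∨ x1)) = 1 − 0.91 = 0.09
  → value = 0.0900
Under bounded:
  x2 ∨ x1 = min(1, a+b) on (0.14, 0.91) = 1.00
  x3 ∨ (x2 ∨ x1) = min(1, a+b) on (0.64, 1.00) = 1.00
  ¬(x3 ∨ (x2 ∨ x1)) = 1 − 1.00 = 0.00
  → value = 0.0000
|0.0900 − 0.0000| = 0.090

0.090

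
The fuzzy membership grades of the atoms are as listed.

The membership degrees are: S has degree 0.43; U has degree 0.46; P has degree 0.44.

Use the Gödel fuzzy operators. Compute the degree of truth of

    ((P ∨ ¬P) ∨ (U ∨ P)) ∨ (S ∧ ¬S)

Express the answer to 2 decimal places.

¬P = 1 − 0.44 = 0.56
P ∨ ¬P = max(a, b) on (0.44, 0.56) = 0.56
U ∨ P = max(a, b) on (0.46, 0.44) = 0.46
(P ∨ ¬P) ∨ (U ∨ P) = max(a, b) on (0.56, 0.46) = 0.56
¬S = 1 − 0.43 = 0.57
S ∧ ¬S = min(a, b) on (0.43, 0.57) = 0.43
((P ∨ ¬P) ∨ (U ∨ P)) ∨ (S ∧ ¬S) = max(a, b) on (0.56, 0.43) = 0.56

0.56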